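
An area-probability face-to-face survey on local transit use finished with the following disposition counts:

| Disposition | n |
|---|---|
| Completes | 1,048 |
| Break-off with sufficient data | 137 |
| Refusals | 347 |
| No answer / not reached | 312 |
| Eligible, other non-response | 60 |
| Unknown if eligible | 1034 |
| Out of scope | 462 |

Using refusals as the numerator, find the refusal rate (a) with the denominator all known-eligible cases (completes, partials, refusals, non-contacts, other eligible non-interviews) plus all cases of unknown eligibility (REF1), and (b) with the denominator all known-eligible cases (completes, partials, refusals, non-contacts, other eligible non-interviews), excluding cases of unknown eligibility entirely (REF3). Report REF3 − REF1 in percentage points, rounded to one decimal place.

6.4

Numerator → 347
Denom → 1048 + 137 + 347 + 312 + 60 + 1034 = 2938
REF1 = 347 / 2938 = 0.1181
Denom → 1048 + 137 + 347 + 312 + 60 = 1904
REF3 = 347 / 1904 = 0.1822
Difference = 18.22 − 11.81 = 6.41 percentage points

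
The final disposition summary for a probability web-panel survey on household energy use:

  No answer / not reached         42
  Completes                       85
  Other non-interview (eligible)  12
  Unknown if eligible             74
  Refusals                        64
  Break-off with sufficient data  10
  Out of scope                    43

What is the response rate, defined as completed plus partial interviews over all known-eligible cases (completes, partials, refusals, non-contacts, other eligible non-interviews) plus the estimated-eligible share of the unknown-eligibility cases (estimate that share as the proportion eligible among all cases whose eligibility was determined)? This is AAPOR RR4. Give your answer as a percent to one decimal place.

Num → 85 + 10 = 95
Determined eligible → 85 + 10 + 64 + 42 + 12 = 213
e = 213 / (213 + 43) = 213 / 256 = 0.8320
e × U → 0.8320 × 74 = 61.57
Denominator → 213 + 61.57 = 274.57
RR4 = 95 / 274.57 = 0.3460

34.6%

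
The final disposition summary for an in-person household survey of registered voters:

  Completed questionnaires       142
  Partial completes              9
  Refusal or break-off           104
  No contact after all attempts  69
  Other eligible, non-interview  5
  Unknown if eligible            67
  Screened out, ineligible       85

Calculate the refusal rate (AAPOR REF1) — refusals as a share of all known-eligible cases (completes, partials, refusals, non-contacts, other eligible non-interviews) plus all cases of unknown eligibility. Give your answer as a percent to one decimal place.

26.3%

Numerator → 104
Base → 142 + 9 + 104 + 69 + 5 + 67 = 396
REF1 = 104 / 396 = 0.2626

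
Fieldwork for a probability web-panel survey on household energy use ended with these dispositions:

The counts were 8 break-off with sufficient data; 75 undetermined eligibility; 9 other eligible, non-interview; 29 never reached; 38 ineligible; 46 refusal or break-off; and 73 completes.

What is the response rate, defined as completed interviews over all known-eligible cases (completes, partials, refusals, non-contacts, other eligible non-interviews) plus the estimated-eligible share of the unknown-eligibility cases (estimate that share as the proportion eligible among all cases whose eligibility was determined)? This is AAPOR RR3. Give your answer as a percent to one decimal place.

32.3%

Num: 73
Known eligible: 73 + 8 + 46 + 29 + 9 = 165
e = 165 / (165 + 38) = 165 / 203 = 0.8128
Eligible share of unknowns: 0.8128 × 75 = 60.96
Denom: 165 + 60.96 = 225.96
RR3 = 73 / 225.96 = 0.3231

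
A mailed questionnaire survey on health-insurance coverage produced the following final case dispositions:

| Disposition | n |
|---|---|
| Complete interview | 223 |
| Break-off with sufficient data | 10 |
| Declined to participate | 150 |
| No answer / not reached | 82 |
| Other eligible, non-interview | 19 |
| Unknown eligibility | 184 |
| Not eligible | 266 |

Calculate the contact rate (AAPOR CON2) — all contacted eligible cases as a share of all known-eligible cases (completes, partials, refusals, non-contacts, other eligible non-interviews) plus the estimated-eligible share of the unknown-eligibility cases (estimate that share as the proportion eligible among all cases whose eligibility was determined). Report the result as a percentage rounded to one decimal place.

Top → 223 + 10 + 150 + 19 = 402
Known eligible → 223 + 10 + 150 + 82 + 19 = 484
e = 484 / (484 + 266) = 484 / 750 = 0.6453
Eligible share of unknowns → 0.6453 × 184 = 118.74
Denom → 484 + 118.74 = 602.74
CON2 = 402 / 602.74 = 0.6670

66.7%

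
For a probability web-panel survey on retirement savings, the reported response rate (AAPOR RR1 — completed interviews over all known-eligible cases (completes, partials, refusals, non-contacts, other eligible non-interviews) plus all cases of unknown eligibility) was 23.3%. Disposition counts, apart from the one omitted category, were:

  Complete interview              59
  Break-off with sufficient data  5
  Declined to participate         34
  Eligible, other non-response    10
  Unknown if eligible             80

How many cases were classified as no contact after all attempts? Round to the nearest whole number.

RR1 = 59 / D = 0.233
D = 59 / 0.233 = 253.2
Other denominator terms total 188
no contact after all attempts = 253.2 − 188 ≈ 65

65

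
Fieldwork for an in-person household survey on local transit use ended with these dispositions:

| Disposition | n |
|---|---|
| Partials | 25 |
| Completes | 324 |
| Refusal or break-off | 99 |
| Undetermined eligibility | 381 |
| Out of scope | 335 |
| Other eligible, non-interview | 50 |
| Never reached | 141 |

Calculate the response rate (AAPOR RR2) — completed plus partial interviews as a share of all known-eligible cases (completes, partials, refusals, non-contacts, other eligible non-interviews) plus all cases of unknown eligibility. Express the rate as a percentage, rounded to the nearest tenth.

34.2%

Top = 324 + 25 = 349
Denom = 324 + 25 + 99 + 141 + 50 + 381 = 1020
RR2 = 349 / 1020 = 0.3422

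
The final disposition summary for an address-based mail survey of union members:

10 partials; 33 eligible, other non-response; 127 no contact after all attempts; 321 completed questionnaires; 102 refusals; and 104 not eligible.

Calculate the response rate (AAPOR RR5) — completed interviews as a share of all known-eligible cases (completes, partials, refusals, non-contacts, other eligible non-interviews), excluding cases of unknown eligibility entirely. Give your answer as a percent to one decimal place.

Numerator: 321
Denom: 321 + 10 + 102 + 127 + 33 = 593
RR5 = 321 / 593 = 0.5413

54.1%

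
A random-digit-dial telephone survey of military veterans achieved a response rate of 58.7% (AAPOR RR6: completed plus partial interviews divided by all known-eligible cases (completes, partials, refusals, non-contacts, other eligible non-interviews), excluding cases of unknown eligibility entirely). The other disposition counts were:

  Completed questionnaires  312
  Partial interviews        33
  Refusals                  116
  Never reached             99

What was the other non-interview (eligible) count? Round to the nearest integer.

Top: 312 + 33 = 345
RR6 = 345 / D = 0.587
D = 345 / 0.587 = 587.7
Rest of base = 560
other non-interview (eligible) = 587.7 − 560 ≈ 28

28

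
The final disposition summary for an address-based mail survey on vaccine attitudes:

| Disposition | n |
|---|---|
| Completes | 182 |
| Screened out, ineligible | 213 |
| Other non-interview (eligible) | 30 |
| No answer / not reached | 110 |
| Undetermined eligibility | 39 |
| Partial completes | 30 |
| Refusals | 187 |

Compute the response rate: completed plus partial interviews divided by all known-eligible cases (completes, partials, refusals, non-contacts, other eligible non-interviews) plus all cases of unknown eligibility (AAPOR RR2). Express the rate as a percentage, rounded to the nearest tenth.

Numerator = 182 + 30 = 212
Denom = 182 + 30 + 187 + 110 + 30 + 39 = 578
RR2 = 212 / 578 = 0.3668

36.7%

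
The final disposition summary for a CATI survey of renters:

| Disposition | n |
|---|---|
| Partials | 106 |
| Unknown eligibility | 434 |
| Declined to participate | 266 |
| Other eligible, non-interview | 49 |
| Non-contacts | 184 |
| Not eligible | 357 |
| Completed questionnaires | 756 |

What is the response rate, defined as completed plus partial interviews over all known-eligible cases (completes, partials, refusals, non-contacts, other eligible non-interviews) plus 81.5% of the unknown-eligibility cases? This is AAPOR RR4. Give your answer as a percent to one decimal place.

50.3%

Num: 756 + 106 = 862
Known eligible: 756 + 106 + 266 + 184 + 49 = 1361
Estimated eligible among unknowns: 0.8150 × 434 = 353.71
Denom: 1361 + 353.71 = 1714.71
RR4 = 862 / 1714.71 = 0.5027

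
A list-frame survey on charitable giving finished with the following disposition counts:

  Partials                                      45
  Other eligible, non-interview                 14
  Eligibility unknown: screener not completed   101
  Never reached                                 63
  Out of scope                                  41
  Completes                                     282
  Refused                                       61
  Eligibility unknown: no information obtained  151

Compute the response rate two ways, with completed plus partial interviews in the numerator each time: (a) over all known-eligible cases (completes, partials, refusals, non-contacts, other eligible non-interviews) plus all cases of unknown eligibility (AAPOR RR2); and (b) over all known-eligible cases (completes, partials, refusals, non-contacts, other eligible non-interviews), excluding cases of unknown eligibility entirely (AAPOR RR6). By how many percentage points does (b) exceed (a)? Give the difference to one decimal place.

Unknown if eligible = 101 + 151 = 252
Numerator: 282 + 45 = 327
Denom: 282 + 45 + 61 + 63 + 14 + 252 = 717
RR2 = 327 / 717 = 0.4561
Denom: 282 + 45 + 61 + 63 + 14 = 465
RR6 = 327 / 465 = 0.7032
Difference = 70.32 − 45.61 = 24.71 percentage points

24.7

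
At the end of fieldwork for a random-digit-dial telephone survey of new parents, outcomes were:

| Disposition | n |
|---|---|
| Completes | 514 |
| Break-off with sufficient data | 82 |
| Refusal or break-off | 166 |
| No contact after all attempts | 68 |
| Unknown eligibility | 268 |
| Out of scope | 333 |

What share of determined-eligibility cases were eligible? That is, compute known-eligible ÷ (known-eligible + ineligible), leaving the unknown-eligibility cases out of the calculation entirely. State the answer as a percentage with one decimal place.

71.4%

Determined eligible: 514 + 82 + 166 + 68 = 830
e = 830 / (830 + 333) = 830 / 1163 = 0.7137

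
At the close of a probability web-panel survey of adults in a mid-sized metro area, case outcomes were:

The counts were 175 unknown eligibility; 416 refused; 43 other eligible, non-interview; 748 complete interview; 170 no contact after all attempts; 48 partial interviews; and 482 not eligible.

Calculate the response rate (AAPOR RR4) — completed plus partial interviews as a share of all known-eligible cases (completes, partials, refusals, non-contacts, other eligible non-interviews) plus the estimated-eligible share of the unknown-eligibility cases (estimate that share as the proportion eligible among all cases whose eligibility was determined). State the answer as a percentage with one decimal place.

51.2%

Top = 748 + 48 = 796
Known eligible = 748 + 48 + 416 + 170 + 43 = 1425
e = 1425 / (1425 + 482) = 1425 / 1907 = 0.7472
e × U = 0.7472 × 175 = 130.76
Base = 1425 + 130.76 = 1555.76
RR4 = 796 / 1555.76 = 0.5116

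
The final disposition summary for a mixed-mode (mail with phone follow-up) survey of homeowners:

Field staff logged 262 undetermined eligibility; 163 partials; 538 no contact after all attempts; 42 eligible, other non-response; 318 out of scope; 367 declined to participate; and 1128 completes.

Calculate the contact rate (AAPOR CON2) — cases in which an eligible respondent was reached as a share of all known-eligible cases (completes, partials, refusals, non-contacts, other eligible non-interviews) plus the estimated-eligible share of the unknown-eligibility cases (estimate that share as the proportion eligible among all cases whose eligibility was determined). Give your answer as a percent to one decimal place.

68.9%

Num → 1128 + 163 + 367 + 42 = 1700
Known eligible → 1128 + 163 + 367 + 538 + 42 = 2238
e = 2238 / (2238 + 318) = 2238 / 2556 = 0.8756
e × U → 0.8756 × 262 = 229.41
Denominator → 2238 + 229.41 = 2467.41
CON2 = 1700 / 2467.41 = 0.6890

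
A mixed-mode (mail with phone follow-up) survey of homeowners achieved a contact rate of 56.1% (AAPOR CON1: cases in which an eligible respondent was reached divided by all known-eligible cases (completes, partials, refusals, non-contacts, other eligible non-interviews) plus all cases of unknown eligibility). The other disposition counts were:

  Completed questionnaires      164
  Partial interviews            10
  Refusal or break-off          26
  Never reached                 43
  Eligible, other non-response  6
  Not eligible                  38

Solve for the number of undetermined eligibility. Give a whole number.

Num = 164 + 10 + 26 + 6 = 206
CON1 = 206 / D = 0.561
D = 206 / 0.561 = 367.2
Other denominator terms total 249
undetermined eligibility = 367.2 − 249 ≈ 118

118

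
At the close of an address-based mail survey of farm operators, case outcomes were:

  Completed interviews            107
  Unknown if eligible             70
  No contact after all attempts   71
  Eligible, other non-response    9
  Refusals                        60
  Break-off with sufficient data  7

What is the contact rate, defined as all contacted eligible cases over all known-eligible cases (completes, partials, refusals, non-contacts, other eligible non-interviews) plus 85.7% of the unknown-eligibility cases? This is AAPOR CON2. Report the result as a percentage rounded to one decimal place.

58.3%

Numerator: 107 + 7 + 60 + 9 = 183
Known eligible: 107 + 7 + 60 + 71 + 9 = 254
Eligible share of unknowns: 0.8570 × 70 = 59.99
Denom: 254 + 59.99 = 313.99
CON2 = 183 / 313.99 = 0.5828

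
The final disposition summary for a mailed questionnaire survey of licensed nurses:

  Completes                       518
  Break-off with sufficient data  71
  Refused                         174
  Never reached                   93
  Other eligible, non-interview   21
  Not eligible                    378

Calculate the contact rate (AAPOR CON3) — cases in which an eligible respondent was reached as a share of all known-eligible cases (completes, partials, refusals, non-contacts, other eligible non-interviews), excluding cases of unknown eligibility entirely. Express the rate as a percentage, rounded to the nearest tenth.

89.4%

Numerator → 518 + 71 + 174 + 21 = 784
Denom → 518 + 71 + 174 + 93 + 21 = 877
CON3 = 784 / 877 = 0.8940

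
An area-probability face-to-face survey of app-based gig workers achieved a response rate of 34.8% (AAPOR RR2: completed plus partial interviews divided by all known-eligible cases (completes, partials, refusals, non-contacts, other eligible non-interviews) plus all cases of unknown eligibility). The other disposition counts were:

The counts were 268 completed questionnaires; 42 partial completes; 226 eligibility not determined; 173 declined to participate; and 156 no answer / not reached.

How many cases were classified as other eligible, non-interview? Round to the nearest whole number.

Numerator → 268 + 42 = 310
RR2 = 310 / D = 0.348
D = 310 / 0.348 = 890.8
Other denominator terms total 865
other eligible, non-interview = 890.8 − 865 ≈ 26

26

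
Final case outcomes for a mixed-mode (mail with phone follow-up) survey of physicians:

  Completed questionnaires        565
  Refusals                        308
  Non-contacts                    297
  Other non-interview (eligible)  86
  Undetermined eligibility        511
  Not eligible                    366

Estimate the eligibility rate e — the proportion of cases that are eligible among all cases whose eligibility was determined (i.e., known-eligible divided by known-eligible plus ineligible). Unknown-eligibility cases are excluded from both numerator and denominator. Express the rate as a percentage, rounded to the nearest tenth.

Known eligible: 565 + 308 + 297 + 86 = 1256
e = 1256 / (1256 + 366) = 1256 / 1622 = 0.7744

77.4%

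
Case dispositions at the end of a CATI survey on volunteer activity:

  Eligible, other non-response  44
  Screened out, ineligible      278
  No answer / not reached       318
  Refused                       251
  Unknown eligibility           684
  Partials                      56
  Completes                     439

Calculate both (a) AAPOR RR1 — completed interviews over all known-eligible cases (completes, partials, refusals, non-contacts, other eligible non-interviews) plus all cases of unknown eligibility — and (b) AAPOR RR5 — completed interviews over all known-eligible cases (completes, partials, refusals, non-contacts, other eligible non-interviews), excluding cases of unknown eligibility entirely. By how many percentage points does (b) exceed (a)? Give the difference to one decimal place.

Top = 439
Denom = 439 + 56 + 251 + 318 + 44 + 684 = 1792
RR1 = 439 / 1792 = 0.2450
Denom = 439 + 56 + 251 + 318 + 44 = 1108
RR5 = 439 / 1108 = 0.3962
Difference = 39.62 − 24.50 = 15.12 percentage points

15.1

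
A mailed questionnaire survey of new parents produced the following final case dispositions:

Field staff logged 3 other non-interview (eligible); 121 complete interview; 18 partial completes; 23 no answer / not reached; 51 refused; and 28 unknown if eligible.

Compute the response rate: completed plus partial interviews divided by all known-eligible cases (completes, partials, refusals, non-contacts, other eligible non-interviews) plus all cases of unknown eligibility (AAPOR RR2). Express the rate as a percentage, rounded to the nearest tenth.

57.0%

Top: 121 + 18 = 139
Denominator: 121 + 18 + 51 + 23 + 3 + 28 = 244
RR2 = 139 / 244 = 0.5697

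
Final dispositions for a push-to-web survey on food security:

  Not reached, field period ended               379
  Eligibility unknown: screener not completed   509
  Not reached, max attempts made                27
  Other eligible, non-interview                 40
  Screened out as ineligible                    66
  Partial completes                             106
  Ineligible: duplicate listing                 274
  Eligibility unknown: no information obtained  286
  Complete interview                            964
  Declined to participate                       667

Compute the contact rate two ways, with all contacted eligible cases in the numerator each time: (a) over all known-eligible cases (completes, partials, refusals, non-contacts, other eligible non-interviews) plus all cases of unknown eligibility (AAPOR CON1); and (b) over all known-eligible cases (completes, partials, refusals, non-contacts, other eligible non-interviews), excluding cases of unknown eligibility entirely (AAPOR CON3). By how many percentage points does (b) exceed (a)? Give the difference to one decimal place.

21.7

No contact after all attempts = 379 + 27 = 406
Eligibility not determined = 509 + 286 = 795
Ineligible = 66 + 274 = 340
Top = 964 + 106 + 667 + 40 = 1777
Base = 964 + 106 + 667 + 406 + 40 + 795 = 2978
CON1 = 1777 / 2978 = 0.5967
Base = 964 + 106 + 667 + 406 + 40 = 2183
CON3 = 1777 / 2183 = 0.8140
Difference = 81.40 − 59.67 = 21.73 percentage points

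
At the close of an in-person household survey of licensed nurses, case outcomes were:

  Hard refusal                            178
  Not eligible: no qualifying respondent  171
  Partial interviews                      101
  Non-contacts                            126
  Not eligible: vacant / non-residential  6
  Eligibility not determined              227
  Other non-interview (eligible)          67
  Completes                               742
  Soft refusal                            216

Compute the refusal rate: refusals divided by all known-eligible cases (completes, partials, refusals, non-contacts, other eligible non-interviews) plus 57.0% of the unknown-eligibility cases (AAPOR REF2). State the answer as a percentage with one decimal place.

Refusals = 178 + 216 = 394
Out of scope = 171 + 6 = 177
Top → 394
Eligible (known) → 742 + 101 + 394 + 126 + 67 = 1430
Estimated eligible among unknowns → 0.5700 × 227 = 129.39
Denominator → 1430 + 129.39 = 1559.39
REF2 = 394 / 1559.39 = 0.2527

25.3%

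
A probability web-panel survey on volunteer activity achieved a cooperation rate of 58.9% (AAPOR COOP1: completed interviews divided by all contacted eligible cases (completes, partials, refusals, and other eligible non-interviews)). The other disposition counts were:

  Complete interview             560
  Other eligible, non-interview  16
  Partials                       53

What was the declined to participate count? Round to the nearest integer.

322

COOP1 = 560 / D = 0.589
D = 560 / 0.589 = 950.8
Other denominator terms total 629
declined to participate = 950.8 − 629 ≈ 322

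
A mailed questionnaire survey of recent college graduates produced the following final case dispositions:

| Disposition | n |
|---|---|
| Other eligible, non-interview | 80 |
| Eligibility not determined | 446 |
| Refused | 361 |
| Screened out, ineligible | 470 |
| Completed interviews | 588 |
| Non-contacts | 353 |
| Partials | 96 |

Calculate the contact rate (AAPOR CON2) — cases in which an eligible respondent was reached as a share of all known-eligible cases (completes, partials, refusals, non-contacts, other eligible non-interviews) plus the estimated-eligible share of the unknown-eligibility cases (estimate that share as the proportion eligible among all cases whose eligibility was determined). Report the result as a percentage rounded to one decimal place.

Numerator = 588 + 96 + 361 + 80 = 1125
Determined eligible = 588 + 96 + 361 + 353 + 80 = 1478
e = 1478 / (1478 + 470) = 1478 / 1948 = 0.7587
Eligible share of unknowns = 0.7587 × 446 = 338.38
Denom = 1478 + 338.38 = 1816.38
CON2 = 1125 / 1816.38 = 0.6194

61.9%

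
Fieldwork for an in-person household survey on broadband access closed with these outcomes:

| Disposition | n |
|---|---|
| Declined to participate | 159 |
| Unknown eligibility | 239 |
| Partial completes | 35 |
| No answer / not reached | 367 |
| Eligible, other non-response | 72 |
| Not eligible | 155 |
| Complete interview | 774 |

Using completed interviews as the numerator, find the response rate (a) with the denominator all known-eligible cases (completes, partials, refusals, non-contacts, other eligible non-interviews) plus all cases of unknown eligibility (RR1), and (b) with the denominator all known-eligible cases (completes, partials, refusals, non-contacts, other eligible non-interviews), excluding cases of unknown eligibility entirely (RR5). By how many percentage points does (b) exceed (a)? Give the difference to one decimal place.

8.0

Num = 774
Denom = 774 + 35 + 159 + 367 + 72 + 239 = 1646
RR1 = 774 / 1646 = 0.4702
Denom = 774 + 35 + 159 + 367 + 72 = 1407
RR5 = 774 / 1407 = 0.5501
Difference = 55.01 − 47.02 = 7.99 percentage points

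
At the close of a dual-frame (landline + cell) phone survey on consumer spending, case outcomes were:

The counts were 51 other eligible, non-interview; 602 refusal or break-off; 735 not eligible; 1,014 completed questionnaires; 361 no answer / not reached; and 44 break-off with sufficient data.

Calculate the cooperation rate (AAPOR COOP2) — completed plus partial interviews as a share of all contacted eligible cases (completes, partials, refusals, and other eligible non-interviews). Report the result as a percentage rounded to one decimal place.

61.8%

Numerator = 1014 + 44 = 1058
Base = 1014 + 44 + 602 + 51 = 1711
COOP2 = 1058 / 1711 = 0.6184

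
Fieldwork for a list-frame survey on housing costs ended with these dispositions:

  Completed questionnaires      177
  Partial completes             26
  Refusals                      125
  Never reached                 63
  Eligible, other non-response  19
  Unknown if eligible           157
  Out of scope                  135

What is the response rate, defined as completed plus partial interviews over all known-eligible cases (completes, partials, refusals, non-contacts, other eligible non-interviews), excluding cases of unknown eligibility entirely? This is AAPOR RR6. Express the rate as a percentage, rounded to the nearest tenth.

49.5%

Top: 177 + 26 = 203
Denominator: 177 + 26 + 125 + 63 + 19 = 410
RR6 = 203 / 410 = 0.4951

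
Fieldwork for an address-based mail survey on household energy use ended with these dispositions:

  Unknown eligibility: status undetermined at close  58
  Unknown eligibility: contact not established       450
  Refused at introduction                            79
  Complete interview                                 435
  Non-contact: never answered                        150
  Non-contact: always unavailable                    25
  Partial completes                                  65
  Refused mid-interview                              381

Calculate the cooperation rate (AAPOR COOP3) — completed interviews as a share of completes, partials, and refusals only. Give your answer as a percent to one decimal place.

Refusal or break-off = 79 + 381 = 460
Non-contacts = 150 + 25 = 175
Unknown eligibility = 450 + 58 = 508
Top: 435
Denominator: 435 + 65 + 460 = 960
COOP3 = 435 / 960 = 0.4531

45.3%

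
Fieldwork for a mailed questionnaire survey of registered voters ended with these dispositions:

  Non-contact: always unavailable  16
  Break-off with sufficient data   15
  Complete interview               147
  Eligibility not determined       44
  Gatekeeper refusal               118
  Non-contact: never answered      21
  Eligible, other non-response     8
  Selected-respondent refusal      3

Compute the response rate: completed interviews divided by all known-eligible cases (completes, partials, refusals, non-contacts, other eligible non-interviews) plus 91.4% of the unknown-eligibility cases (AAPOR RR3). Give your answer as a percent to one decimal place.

39.9%

Refused = 118 + 3 = 121
Non-contacts = 21 + 16 = 37
Num: 147
Determined eligible: 147 + 15 + 121 + 37 + 8 = 328
Eligible share of unknowns: 0.9140 × 44 = 40.22
Denom: 328 + 40.22 = 368.22
RR3 = 147 / 368.22 = 0.3992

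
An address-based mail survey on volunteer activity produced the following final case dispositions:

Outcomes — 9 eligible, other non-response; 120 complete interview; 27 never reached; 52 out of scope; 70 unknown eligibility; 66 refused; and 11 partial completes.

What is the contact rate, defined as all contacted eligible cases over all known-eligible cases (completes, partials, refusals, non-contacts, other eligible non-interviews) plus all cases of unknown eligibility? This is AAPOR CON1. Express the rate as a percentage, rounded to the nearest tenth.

68.0%

Top = 120 + 11 + 66 + 9 = 206
Base = 120 + 11 + 66 + 27 + 9 + 70 = 303
CON1 = 206 / 303 = 0.6799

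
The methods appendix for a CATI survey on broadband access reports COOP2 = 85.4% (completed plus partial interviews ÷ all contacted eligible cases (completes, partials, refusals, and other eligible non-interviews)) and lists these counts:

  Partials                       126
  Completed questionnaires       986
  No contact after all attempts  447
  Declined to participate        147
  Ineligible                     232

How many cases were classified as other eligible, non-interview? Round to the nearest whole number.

Numerator = 986 + 126 = 1112
COOP2 = 1112 / D = 0.854
D = 1112 / 0.854 = 1302.1
Other denominator terms total 1259
other eligible, non-interview = 1302.1 − 1259 ≈ 43

43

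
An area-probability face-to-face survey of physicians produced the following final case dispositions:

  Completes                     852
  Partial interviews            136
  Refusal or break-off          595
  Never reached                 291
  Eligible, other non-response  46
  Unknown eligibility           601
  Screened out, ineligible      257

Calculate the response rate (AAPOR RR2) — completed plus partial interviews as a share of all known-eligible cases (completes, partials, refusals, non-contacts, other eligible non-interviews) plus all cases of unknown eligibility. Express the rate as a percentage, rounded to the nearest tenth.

Numerator: 852 + 136 = 988
Denom: 852 + 136 + 595 + 291 + 46 + 601 = 2521
RR2 = 988 / 2521 = 0.3919

39.2%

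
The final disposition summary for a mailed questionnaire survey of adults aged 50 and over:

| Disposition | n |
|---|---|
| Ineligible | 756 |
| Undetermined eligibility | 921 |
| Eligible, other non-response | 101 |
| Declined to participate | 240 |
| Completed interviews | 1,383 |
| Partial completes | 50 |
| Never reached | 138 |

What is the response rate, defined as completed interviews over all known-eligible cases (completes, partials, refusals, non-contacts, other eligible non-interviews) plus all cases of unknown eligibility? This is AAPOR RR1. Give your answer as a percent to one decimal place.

Num: 1383
Base: 1383 + 50 + 240 + 138 + 101 + 921 = 2833
RR1 = 1383 / 2833 = 0.4882

48.8%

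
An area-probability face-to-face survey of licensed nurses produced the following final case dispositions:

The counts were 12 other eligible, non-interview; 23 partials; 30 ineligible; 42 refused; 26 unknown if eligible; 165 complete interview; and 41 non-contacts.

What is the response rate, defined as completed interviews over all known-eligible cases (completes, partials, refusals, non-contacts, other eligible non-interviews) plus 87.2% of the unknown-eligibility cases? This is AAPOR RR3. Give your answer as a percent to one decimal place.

54.0%

Numerator: 165
Known eligible: 165 + 23 + 42 + 41 + 12 = 283
Eligible share of unknowns: 0.8720 × 26 = 22.67
Denom: 283 + 22.67 = 305.67
RR3 = 165 / 305.67 = 0.5398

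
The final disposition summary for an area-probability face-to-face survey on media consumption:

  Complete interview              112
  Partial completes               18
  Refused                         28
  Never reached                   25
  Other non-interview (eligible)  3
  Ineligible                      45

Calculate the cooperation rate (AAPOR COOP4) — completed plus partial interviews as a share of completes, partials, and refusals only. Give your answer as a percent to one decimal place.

82.3%

Numerator: 112 + 18 = 130
Denominator: 112 + 18 + 28 = 158
COOP4 = 130 / 158 = 0.8228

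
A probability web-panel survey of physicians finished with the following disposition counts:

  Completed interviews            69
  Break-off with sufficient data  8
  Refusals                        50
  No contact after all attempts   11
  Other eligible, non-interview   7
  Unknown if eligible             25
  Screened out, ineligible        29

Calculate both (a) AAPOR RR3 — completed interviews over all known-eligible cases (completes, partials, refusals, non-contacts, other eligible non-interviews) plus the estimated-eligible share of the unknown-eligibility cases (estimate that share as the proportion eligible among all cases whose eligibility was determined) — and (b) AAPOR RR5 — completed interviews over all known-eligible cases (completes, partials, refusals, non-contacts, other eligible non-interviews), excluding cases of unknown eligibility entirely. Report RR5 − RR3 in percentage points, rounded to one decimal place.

Num → 69
Eligible (known) → 69 + 8 + 50 + 11 + 7 = 145
e = 145 / (145 + 29) = 145 / 174 = 0.8333
e × U → 0.8333 × 25 = 20.83
Denominator → 145 + 20.83 = 165.83
RR3 = 69 / 165.83 = 0.4161
Denominator → 69 + 8 + 50 + 11 + 7 = 145
RR5 = 69 / 145 = 0.4759
Difference = 47.59 − 41.61 = 5.98 percentage points

6.0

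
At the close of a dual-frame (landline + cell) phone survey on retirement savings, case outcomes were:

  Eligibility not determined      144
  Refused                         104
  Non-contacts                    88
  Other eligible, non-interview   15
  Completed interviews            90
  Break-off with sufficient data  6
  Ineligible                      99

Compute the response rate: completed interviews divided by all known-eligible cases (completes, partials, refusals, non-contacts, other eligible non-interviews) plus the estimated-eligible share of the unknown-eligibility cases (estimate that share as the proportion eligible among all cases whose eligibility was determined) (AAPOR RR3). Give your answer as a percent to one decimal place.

Num = 90
Determined eligible = 90 + 6 + 104 + 88 + 15 = 303
e = 303 / (303 + 99) = 303 / 402 = 0.7537
Eligible share of unknowns = 0.7537 × 144 = 108.53
Denominator = 303 + 108.53 = 411.53
RR3 = 90 / 411.53 = 0.2187

21.9%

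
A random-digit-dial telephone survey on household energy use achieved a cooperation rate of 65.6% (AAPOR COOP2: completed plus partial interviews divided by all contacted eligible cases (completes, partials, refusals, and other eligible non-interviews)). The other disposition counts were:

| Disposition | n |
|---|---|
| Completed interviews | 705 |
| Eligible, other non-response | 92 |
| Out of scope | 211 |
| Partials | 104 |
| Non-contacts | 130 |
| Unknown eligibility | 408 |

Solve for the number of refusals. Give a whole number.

Num: 705 + 104 = 809
COOP2 = 809 / D = 0.656
D = 809 / 0.656 = 1233.2
Other denominator terms total 901
refusals = 1233.2 − 901 ≈ 332

332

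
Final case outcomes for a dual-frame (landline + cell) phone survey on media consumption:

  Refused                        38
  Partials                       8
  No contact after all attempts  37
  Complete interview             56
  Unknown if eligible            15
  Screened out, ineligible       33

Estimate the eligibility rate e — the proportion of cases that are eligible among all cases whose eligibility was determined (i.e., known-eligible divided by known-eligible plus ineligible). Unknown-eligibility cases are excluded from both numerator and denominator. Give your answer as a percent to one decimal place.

80.8%

Determined eligible → 56 + 8 + 38 + 37 = 139
e = 139 / (139 + 33) = 139 / 172 = 0.8081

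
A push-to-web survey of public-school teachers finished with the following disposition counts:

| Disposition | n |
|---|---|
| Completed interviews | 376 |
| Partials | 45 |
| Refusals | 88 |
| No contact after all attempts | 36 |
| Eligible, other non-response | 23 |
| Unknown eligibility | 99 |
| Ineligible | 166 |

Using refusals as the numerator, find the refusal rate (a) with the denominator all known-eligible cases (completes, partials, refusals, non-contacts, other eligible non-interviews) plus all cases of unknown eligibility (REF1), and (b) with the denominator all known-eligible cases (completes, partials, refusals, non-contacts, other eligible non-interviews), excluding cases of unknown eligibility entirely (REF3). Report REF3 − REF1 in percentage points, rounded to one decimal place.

Top → 88
Denom → 376 + 45 + 88 + 36 + 23 + 99 = 667
REF1 = 88 / 667 = 0.1319
Denom → 376 + 45 + 88 + 36 + 23 = 568
REF3 = 88 / 568 = 0.1549
Difference = 15.49 − 13.19 = 2.30 percentage points

2.3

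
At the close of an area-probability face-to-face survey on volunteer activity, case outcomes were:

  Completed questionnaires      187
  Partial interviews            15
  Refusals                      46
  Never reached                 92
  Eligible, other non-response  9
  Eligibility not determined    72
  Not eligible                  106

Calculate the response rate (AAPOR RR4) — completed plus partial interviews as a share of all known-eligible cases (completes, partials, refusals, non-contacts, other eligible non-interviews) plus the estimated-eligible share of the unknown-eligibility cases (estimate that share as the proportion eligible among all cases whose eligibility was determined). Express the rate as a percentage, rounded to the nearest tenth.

Num → 187 + 15 = 202
Known eligible → 187 + 15 + 46 + 92 + 9 = 349
e = 349 / (349 + 106) = 349 / 455 = 0.7670
e × U → 0.7670 × 72 = 55.22
Base → 349 + 55.22 = 404.22
RR4 = 202 / 404.22 = 0.4997

50.0%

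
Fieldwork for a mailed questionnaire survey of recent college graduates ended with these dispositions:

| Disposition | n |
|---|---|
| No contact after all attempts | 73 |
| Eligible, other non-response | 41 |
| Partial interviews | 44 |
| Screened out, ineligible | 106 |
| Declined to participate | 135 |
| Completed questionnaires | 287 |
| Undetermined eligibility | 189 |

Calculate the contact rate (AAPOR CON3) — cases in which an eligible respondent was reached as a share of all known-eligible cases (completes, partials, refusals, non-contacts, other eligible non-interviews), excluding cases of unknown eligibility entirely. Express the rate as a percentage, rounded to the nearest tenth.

Num = 287 + 44 + 135 + 41 = 507
Denom = 287 + 44 + 135 + 73 + 41 = 580
CON3 = 507 / 580 = 0.8741

87.4%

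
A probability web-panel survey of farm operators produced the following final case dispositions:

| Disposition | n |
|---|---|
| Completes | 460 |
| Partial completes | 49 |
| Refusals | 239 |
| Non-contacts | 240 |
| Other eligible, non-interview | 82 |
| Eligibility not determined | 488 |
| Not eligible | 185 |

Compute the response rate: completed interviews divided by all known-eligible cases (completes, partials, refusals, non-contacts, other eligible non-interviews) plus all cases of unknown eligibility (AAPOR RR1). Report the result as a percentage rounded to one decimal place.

29.5%

Top = 460
Denominator = 460 + 49 + 239 + 240 + 82 + 488 = 1558
RR1 = 460 / 1558 = 0.2953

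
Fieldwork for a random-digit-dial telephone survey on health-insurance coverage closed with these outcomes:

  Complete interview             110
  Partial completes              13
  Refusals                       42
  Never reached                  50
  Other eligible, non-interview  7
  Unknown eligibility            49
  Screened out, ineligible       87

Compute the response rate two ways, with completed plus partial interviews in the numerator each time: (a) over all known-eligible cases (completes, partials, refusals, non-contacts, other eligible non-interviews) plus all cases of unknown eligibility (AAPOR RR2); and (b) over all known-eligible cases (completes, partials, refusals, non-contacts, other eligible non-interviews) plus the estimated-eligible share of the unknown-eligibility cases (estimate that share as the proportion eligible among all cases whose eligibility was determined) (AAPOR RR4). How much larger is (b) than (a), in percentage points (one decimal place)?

Numerator → 110 + 13 = 123
Denominator → 110 + 13 + 42 + 50 + 7 + 49 = 271
RR2 = 123 / 271 = 0.4539
Known eligible → 110 + 13 + 42 + 50 + 7 = 222
e = 222 / (222 + 87) = 222 / 309 = 0.7184
e × U → 0.7184 × 49 = 35.20
Denominator → 222 + 35.20 = 257.20
RR4 = 123 / 257.20 = 0.4782
Difference = 47.82 − 45.39 = 2.43 percentage points

2.4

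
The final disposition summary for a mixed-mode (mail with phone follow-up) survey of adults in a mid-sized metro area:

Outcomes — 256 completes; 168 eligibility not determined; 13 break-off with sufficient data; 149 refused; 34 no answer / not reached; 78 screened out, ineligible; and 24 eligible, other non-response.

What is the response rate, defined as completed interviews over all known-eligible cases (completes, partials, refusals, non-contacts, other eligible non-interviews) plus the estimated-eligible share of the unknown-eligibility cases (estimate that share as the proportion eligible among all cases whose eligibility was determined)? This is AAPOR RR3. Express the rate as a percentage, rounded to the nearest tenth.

41.3%

Numerator → 256
Known eligible → 256 + 13 + 149 + 34 + 24 = 476
e = 476 / (476 + 78) = 476 / 554 = 0.8592
Estimated eligible among unknowns → 0.8592 × 168 = 144.35
Denom → 476 + 144.35 = 620.35
RR3 = 256 / 620.35 = 0.4127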